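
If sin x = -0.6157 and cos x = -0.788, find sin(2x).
sin(2x) = 2 sin x cos x = 0.9703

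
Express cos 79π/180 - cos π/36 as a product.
cos 79π/180 - cos π/36 = -2 sin(7π/30) sin(37π/180)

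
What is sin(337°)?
sin(337°) = -0.3907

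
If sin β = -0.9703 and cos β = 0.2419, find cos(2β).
cos(2β) = cos²β - sin²β = -0.883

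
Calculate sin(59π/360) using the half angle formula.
sin(59π/360) = √((1 - cos 59π/180)/2) = 0.4924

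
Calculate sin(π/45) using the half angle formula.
sin(π/45) = √((1 - cos 2π/45)/2) = 0.06976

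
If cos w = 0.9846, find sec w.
sec w = 1/cos w = 1.016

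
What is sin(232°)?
sin(232°) = -0.788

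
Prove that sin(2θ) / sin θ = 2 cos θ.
LHS = 2 sin θ cos θ / sin θ = 2 cos θ = RHS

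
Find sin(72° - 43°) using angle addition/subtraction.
sin(72° - 43°) = sin 72° cos 43° - cos 72° sin 43° = 0.4848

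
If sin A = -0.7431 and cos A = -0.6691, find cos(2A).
cos(2A) = cos²A - sin²A = -0.1045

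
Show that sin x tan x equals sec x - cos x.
RHS = 1/cos x - cos x = (1 - cos²x)/cos x = sin²x/cos x = sin x · (sin x/cos x) = sin x tan x = LHS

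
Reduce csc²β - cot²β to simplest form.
csc²β - cot²β = 1 (using Pythagorean identity)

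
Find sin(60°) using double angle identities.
sin(60°) = 2 sin 30° cos 30° = √3/2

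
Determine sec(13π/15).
sec(13π/15) = -1.095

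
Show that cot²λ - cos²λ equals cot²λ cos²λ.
LHS = cos²λ/sin²λ - cos²λ = cos²λ(1/sin²λ - 1) = cos²λ · (1 - sin²λ)/sin²λ = cos²λ · cos²λ/sin²λ = cos²λ · cot²λ = RHS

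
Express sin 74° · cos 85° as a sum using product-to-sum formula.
sin 74° cos 85° = (1/2)[sin(74°+85°) + sin(74°-85°)]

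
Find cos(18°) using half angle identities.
cos(18°) = √((1 + cos 36°)/2) = 0.9511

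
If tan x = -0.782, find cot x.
cot x = 1/tan x = -1.279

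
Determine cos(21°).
cos(21°) = 0.9336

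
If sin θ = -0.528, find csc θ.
csc θ = 1/sin θ = -1.894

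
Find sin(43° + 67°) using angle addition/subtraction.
sin(43° + 67°) = sin 43° cos 67° + cos 43° sin 67° = 0.9397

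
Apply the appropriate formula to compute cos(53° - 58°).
cos(53° - 58°) = cos 53° cos 58° + sin 53° sin 58° = 0.9962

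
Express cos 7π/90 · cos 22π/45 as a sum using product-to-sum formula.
cos 7π/90 cos 22π/45 = (1/2)[cos(7π/90-22π/45) + cos(7π/90+22π/45)]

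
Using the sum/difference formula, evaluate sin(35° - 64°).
sin(35° - 64°) = sin 35° cos 64° - cos 35° sin 64° = -0.4848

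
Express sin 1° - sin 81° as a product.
sin 1° - sin 81° = 2 cos(41°) sin(-40°)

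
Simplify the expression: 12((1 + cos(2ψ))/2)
12((1 + cos(2ψ))/2) = 12(cos²ψ) (using Power reduction)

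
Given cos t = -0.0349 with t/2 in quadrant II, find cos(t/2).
cos(t/2) = ±√((1 + cos t)/2); negative since t/2 ∈ QII, so cos(t/2) = -0.6947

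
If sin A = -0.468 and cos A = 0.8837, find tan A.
tan A = sin A / cos A = -0.5296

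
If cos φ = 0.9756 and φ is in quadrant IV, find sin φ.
sin φ = -0.2196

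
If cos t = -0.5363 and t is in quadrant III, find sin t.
sin t = -0.844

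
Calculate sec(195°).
sec(195°) = -1.035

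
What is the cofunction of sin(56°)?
sin(56°) = cos(90° - 56°) = cos(34°)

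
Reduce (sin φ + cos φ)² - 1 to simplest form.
(sin φ + cos φ)² - 1 = sin(2φ) (using Pythagorean + double angle)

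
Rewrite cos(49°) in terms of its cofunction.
cos(49°) = sin(90° - 49°) = sin(41°)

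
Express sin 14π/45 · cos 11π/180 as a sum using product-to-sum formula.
sin 14π/45 cos 11π/180 = (1/2)[sin(14π/45+11π/180) + sin(14π/45-11π/180)]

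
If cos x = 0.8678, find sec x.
sec x = 1/cos x = 1.152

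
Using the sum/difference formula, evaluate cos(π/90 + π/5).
cos(π/90 + π/5) = cos π/90 cos π/5 - sin π/90 sin π/5 = 0.788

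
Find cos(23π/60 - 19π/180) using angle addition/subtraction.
cos(23π/60 - 19π/180) = cos 23π/60 cos 19π/180 + sin 23π/60 sin 19π/180 = 0.6428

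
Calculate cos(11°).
cos(11°) = 0.9816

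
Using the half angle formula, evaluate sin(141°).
sin(141°) = √((1 - cos 282°)/2) = 0.6293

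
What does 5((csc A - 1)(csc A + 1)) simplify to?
5((csc A - 1)(csc A + 1)) = 5(cot²A) (using Diff. of squares)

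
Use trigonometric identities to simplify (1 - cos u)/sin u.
(1 - cos u)/sin u = tan(u/2) (using Half angle)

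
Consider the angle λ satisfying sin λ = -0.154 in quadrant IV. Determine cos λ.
cos λ = √(1 - sin²λ) = 0.9881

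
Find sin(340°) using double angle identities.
sin(340°) = 2 sin 170° cos 170° = -0.342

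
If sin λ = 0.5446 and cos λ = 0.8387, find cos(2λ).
cos(2λ) = cos²λ - sin²λ = 0.4068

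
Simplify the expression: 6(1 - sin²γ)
6(1 - sin²γ) = 6(cos²γ) (using Pythagorean identity)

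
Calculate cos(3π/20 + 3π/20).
cos(3π/20 + 3π/20) = cos 3π/20 cos 3π/20 - sin 3π/20 sin 3π/20 = 0.5878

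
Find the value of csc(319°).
csc(319°) = -1.524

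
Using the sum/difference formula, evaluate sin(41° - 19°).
sin(41° - 19°) = sin 41° cos 19° - cos 41° sin 19° = 0.3746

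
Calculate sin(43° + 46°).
sin(43° + 46°) = sin 43° cos 46° + cos 43° sin 46° = 0.9998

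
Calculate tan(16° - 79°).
tan(16° - 79°) = (tan 16° - tan 79°)/(1 + tan 16° tan 79°) = -1.963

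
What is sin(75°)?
sin(75°) = (√6+√2)/4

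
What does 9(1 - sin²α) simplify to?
9(1 - sin²α) = 9(cos²α) (using Pythagorean identity)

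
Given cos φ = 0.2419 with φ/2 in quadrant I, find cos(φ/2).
cos(φ/2) = ±√((1 + cos φ)/2); positive since φ/2 ∈ QI, so cos(φ/2) = 0.788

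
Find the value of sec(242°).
sec(242°) = -2.13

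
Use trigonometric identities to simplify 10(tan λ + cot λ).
10(tan λ + cot λ) = 10(sec λ csc λ) (using Quotient identities)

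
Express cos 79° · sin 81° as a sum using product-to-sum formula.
cos 79° sin 81° = (1/2)[sin(79°+81°) - sin(79°-81°)]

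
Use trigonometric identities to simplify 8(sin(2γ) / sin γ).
8(sin(2γ) / sin γ) = 8(2 cos γ) (using Double angle)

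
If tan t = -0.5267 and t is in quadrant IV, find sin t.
sin t = -0.466 (using tan²t + 1 = sec²t)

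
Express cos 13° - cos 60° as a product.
cos 13° - cos 60° = -2 sin(36.5°) sin(-23.5°)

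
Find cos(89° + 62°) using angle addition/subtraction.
cos(89° + 62°) = cos 89° cos 62° - sin 89° sin 62° = -0.8746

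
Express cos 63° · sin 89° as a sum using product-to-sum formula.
cos 63° sin 89° = (1/2)[sin(63°+89°) - sin(63°-89°)]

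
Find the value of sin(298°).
sin(298°) = -0.8829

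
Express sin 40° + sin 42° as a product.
sin 40° + sin 42° = 2 sin(41°) cos(-1°)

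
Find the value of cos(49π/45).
cos(49π/45) = -0.9613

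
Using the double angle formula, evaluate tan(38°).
tan(38°) = 2 tan 19° / (1 - tan²19°) = 0.7813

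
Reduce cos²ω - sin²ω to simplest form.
cos²ω - sin²ω = cos(2ω) (using Double angle)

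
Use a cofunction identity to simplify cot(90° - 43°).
cot(90° - 43°) = tan(43°)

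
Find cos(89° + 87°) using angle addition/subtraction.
cos(89° + 87°) = cos 89° cos 87° - sin 89° sin 87° = -0.9976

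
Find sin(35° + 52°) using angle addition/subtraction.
sin(35° + 52°) = sin 35° cos 52° + cos 35° sin 52° = 0.9986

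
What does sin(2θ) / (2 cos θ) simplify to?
sin(2θ) / (2 cos θ) = sin θ (using Double angle)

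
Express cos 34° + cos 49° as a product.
cos 34° + cos 49° = 2 cos(41.5°) cos(-7.5°)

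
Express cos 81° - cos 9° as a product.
cos 81° - cos 9° = -2 sin(45°) sin(36°)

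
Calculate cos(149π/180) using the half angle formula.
cos(149π/180) = -√((1 + cos 149π/90)/2) = -0.8572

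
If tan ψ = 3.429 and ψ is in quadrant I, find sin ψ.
sin ψ = 0.96 (using tan²ψ + 1 = sec²ψ)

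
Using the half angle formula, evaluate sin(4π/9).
sin(4π/9) = √((1 - cos 8π/9)/2) = 0.9848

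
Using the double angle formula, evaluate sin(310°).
sin(310°) = 2 sin 155° cos 155° = -0.766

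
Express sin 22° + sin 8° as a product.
sin 22° + sin 8° = 2 sin(15°) cos(7°)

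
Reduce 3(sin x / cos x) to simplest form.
3(sin x / cos x) = 3(tan x) (using Quotient identity)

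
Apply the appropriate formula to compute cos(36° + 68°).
cos(36° + 68°) = cos 36° cos 68° - sin 36° sin 68° = -0.2419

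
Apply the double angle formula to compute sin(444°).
sin(444°) = 2 sin 222° cos 222° = 0.9945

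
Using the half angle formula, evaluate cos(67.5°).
cos(67.5°) = √((1 + cos 135°)/2) = √(2-√2)/2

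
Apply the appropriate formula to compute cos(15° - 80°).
cos(15° - 80°) = cos 15° cos 80° + sin 15° sin 80° = 0.4226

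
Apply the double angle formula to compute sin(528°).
sin(528°) = 2 sin 264° cos 264° = 0.2079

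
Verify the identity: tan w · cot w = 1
LHS = (sin w/cos w) · (cos w/sin w) = 1 = RHS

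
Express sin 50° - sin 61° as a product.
sin 50° - sin 61° = 2 cos(55.5°) sin(-5.5°)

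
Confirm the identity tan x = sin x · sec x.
RHS = sin x · (1/cos x) = sin x/cos x = tan x = LHS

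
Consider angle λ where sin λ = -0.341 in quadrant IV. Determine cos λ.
cos λ = √(1 - sin²λ) = 0.9401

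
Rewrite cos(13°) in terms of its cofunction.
cos(13°) = sin(90° - 13°) = sin(77°)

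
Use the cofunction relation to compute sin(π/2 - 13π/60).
sin(π/2 - 13π/60) = cos(13π/60) = 0.7771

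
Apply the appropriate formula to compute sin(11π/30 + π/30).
sin(11π/30 + π/30) = sin 11π/30 cos π/30 + cos 11π/30 sin π/30 = 0.9511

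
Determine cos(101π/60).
cos(101π/60) = 0.5446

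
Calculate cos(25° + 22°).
cos(25° + 22°) = cos 25° cos 22° - sin 25° sin 22° = 0.682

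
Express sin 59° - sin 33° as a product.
sin 59° - sin 33° = 2 cos(46°) sin(13°)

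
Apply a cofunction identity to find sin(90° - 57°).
sin(90° - 57°) = cos(57°) = 0.5446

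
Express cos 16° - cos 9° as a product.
cos 16° - cos 9° = -2 sin(12.5°) sin(3.5°)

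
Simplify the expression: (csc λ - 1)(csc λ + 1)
(csc λ - 1)(csc λ + 1) = cot²λ (using Diff. of squares)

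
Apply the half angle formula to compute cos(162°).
cos(162°) = -√((1 + cos 324°)/2) = -0.9511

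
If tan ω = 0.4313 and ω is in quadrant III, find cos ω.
cos ω = -0.9182 (using tan²ω + 1 = sec²ω)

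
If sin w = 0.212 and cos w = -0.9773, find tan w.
tan w = sin w / cos w = -0.2169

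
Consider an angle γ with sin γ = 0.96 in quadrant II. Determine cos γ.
cos γ = ±√(1 - sin²γ) = -0.28 (negative in QII)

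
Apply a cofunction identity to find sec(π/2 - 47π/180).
sec(π/2 - 47π/180) = csc(47π/180) = 1.367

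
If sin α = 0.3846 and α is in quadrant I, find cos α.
cos α = 0.9231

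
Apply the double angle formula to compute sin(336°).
sin(336°) = 2 sin 168° cos 168° = -0.4067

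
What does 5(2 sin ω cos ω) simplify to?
5(2 sin ω cos ω) = 5(sin(2ω)) (using Double angle)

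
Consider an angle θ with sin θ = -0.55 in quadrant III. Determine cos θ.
cos θ = ±√(1 - sin²θ) = -0.8352 (negative in QIII)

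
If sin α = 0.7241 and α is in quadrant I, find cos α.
cos α = 0.6897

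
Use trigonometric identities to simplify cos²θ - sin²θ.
cos²θ - sin²θ = cos(2θ) (using Double angle)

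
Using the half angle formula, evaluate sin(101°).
sin(101°) = √((1 - cos 202°)/2) = 0.9816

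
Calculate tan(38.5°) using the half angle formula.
tan(38.5°) = sin 77° / (1 + cos 77°) = 0.7954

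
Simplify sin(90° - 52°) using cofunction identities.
sin(90° - 52°) = cos(52°)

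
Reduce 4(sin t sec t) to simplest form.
4(sin t sec t) = 4(tan t) (using Reciprocal + quotient)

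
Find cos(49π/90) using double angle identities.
cos(49π/90) = cos²49π/180 - sin²49π/180 = -0.1392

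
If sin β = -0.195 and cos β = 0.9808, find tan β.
tan β = sin β / cos β = -0.1988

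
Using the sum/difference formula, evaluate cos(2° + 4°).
cos(2° + 4°) = cos 2° cos 4° - sin 2° sin 4° = 0.9945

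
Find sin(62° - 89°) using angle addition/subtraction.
sin(62° - 89°) = sin 62° cos 89° - cos 62° sin 89° = -0.454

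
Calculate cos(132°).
cos(132°) = -0.6691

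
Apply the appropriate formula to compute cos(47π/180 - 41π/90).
cos(47π/180 - 41π/90) = cos 47π/180 cos 41π/90 + sin 47π/180 sin 41π/90 = 0.8192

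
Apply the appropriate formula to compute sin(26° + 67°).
sin(26° + 67°) = sin 26° cos 67° + cos 26° sin 67° = 0.9986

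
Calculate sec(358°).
sec(358°) = 1.001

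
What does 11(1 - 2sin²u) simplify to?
11(1 - 2sin²u) = 11(cos(2u)) (using Double angle)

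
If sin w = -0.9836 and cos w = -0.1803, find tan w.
tan w = sin w / cos w = 5.455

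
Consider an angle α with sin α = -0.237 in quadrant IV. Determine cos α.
cos α = √(1 - sin²α) = 0.9715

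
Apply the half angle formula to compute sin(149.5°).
sin(149.5°) = √((1 - cos 299°)/2) = 0.5075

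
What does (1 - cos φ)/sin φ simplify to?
(1 - cos φ)/sin φ = tan(φ/2) (using Half angle)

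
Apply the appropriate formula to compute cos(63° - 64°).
cos(63° - 64°) = cos 63° cos 64° + sin 63° sin 64° = 0.9998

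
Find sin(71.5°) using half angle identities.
sin(71.5°) = √((1 - cos 143°)/2) = 0.9483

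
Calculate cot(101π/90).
cot(101π/90) = 2.475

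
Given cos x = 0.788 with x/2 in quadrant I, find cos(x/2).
cos(x/2) = ±√((1 + cos x)/2); positive since x/2 ∈ QI, so cos(x/2) = 0.9455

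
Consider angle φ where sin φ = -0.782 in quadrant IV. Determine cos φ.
cos φ = √(1 - sin²φ) = 0.6233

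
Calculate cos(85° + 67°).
cos(85° + 67°) = cos 85° cos 67° - sin 85° sin 67° = -0.8829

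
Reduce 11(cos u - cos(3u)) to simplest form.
11(cos u - cos(3u)) = 11(2 sin(2u) sin u) (using Sum-to-product)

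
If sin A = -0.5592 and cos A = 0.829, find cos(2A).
cos(2A) = cos²A - sin²A = 0.3745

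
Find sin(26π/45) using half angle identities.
sin(26π/45) = √((1 - cos 52π/45)/2) = 0.9703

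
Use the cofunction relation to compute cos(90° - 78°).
cos(90° - 78°) = sin(78°) = 0.9781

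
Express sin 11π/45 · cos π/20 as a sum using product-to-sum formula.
sin 11π/45 cos π/20 = (1/2)[sin(11π/45+π/20) + sin(11π/45-π/20)]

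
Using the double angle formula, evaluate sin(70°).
sin(70°) = 2 sin 35° cos 35° = 0.9397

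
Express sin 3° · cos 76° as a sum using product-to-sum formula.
sin 3° cos 76° = (1/2)[sin(3°+76°) + sin(3°-76°)]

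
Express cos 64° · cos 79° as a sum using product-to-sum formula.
cos 64° cos 79° = (1/2)[cos(64°-79°) + cos(64°+79°)]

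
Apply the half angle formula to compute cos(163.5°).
cos(163.5°) = -√((1 + cos 327°)/2) = -0.9588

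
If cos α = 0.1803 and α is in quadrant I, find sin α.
sin α = 0.9836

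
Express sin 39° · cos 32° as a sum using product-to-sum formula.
sin 39° cos 32° = (1/2)[sin(39°+32°) + sin(39°-32°)]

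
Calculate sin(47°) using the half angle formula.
sin(47°) = √((1 - cos 94°)/2) = 0.7314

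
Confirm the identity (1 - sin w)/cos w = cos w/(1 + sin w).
LHS = (1 - sin w)(1 + sin w) / (cos w(1 + sin w)) = (1 - sin²w) / (cos w(1 + sin w)) = cos²w / (cos w(1 + sin w)) = cos w/(1 + sin w) = RHS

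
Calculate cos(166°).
cos(166°) = -0.9703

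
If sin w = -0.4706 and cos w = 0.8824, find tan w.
tan w = sin w / cos w = -0.5333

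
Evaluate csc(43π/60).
csc(43π/60) = 1.287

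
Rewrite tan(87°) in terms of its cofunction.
tan(87°) = cot(90° - 87°) = cot(3°)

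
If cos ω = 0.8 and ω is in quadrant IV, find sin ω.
sin ω = -0.6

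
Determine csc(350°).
csc(350°) = -5.759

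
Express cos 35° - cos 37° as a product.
cos 35° - cos 37° = -2 sin(36°) sin(-1°)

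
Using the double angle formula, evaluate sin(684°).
sin(684°) = 2 sin 342° cos 342° = -0.5878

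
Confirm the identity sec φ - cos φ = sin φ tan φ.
LHS = 1/cos φ - cos φ = (1 - cos²φ)/cos φ = sin²φ/cos φ = sin φ · (sin φ/cos φ) = sin φ tan φ = RHS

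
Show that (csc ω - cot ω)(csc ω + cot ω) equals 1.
LHS = csc²ω - cot²ω = (1 + cot²ω) - cot²ω = 1 = RHS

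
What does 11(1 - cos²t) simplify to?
11(1 - cos²t) = 11(sin²t) (using Pythagorean identity)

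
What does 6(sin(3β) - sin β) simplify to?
6(sin(3β) - sin β) = 6(2 cos(2β) sin β) (using Sum-to-product)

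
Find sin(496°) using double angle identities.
sin(496°) = 2 sin 248° cos 248° = 0.6947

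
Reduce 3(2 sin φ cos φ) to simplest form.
3(2 sin φ cos φ) = 3(sin(2φ)) (using Double angle)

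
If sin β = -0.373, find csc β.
csc β = 1/sin β = -2.681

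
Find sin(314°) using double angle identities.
sin(314°) = 2 sin 157° cos 157° = -0.7193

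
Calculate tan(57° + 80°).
tan(57° + 80°) = (tan 57° + tan 80°)/(1 - tan 57° tan 80°) = -0.9325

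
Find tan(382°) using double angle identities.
tan(382°) = 2 tan 191° / (1 - tan²191°) = 0.404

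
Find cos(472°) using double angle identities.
cos(472°) = cos²236° - sin²236° = -0.3746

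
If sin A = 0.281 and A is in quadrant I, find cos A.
cos A = 0.9597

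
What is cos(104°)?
cos(104°) = -0.2419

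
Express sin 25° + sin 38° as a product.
sin 25° + sin 38° = 2 sin(31.5°) cos(-6.5°)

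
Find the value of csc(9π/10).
csc(9π/10) = 3.236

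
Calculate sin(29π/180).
sin(29π/180) = 0.4848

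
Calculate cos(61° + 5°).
cos(61° + 5°) = cos 61° cos 5° - sin 61° sin 5° = 0.4067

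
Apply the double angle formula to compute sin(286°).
sin(286°) = 2 sin 143° cos 143° = -0.9613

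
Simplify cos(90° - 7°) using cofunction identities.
cos(90° - 7°) = sin(7°)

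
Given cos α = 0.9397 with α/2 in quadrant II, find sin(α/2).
sin(α/2) = ±√((1 - cos α)/2); positive since α/2 ∈ QII, so sin(α/2) = 0.1736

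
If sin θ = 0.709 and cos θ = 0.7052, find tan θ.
tan θ = sin θ / cos θ = 1.005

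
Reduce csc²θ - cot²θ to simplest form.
csc²θ - cot²θ = 1 (using Pythagorean identity)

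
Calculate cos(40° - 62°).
cos(40° - 62°) = cos 40° cos 62° + sin 40° sin 62° = 0.9272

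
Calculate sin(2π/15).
sin(2π/15) = 0.4067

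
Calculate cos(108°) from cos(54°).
cos(108°) = cos²54° - sin²54° = -0.309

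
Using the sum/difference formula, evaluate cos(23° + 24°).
cos(23° + 24°) = cos 23° cos 24° - sin 23° sin 24° = 0.682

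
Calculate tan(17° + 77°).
tan(17° + 77°) = (tan 17° + tan 77°)/(1 - tan 17° tan 77°) = -14.3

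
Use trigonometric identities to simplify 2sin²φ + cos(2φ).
2sin²φ + cos(2φ) = 1 (using Double angle)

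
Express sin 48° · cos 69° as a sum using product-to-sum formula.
sin 48° cos 69° = (1/2)[sin(48°+69°) + sin(48°-69°)]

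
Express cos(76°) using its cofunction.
cos(76°) = sin(90° - 76°) = sin(14°)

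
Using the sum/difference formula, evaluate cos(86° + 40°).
cos(86° + 40°) = cos 86° cos 40° - sin 86° sin 40° = -0.5878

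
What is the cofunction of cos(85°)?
cos(85°) = sin(90° - 85°) = sin(5°)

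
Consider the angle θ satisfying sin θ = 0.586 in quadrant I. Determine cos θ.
cos θ = √(1 - sin²θ) = 0.8103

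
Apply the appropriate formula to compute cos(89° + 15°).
cos(89° + 15°) = cos 89° cos 15° - sin 89° sin 15° = -0.2419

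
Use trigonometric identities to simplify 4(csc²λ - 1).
4(csc²λ - 1) = 4(cot²λ) (using Pythagorean identity)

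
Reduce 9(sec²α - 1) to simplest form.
9(sec²α - 1) = 9(tan²α) (using Pythagorean identity)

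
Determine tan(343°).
tan(343°) = -0.3057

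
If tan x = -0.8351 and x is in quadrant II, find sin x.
sin x = 0.641 (using tan²x + 1 = sec²x)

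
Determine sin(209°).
sin(209°) = -0.4848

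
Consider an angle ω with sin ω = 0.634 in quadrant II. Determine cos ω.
cos ω = ±√(1 - sin²ω) = -0.7733 (negative in QII)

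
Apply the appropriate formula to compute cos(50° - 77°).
cos(50° - 77°) = cos 50° cos 77° + sin 50° sin 77° = 0.891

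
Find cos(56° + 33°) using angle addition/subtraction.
cos(56° + 33°) = cos 56° cos 33° - sin 56° sin 33° = 0.01745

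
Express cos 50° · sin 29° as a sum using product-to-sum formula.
cos 50° sin 29° = (1/2)[sin(50°+29°) - sin(50°-29°)]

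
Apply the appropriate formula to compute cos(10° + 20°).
cos(10° + 20°) = cos 10° cos 20° - sin 10° sin 20° = √3/2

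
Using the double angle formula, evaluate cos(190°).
cos(190°) = cos²95° - sin²95° = -0.9848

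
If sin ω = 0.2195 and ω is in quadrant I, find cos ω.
cos ω = 0.9756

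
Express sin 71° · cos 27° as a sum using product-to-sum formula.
sin 71° cos 27° = (1/2)[sin(71°+27°) + sin(71°-27°)]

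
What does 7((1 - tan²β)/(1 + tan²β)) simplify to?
7((1 - tan²β)/(1 + tan²β)) = 7(cos(2β)) (using Double angle)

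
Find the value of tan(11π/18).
tan(11π/18) = -2.747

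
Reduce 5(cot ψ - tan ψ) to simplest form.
5(cot ψ - tan ψ) = 5(2 cot(2ψ)) (using Double angle)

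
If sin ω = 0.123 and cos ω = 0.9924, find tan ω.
tan ω = sin ω / cos ω = 0.1239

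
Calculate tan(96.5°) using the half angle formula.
tan(96.5°) = sin 193° / (1 + cos 193°) = -8.777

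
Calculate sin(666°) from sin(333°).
sin(666°) = 2 sin 333° cos 333° = -0.809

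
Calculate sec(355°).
sec(355°) = 1.004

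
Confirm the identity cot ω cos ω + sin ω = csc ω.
LHS = cos²ω/sin ω + sin ω = (cos²ω + sin²ω)/sin ω = 1/sin ω = csc ω = RHS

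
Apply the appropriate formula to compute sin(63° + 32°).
sin(63° + 32°) = sin 63° cos 32° + cos 63° sin 32° = 0.9962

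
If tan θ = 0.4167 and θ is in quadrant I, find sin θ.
sin θ = 0.3846 (using tan²θ + 1 = sec²θ)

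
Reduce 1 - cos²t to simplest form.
1 - cos²t = sin²t (using Pythagorean identity)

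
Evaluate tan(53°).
tan(53°) = 1.327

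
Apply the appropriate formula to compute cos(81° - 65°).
cos(81° - 65°) = cos 81° cos 65° + sin 81° sin 65° = 0.9613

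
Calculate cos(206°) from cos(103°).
cos(206°) = cos²103° - sin²103° = -0.8988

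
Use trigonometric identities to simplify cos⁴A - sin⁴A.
cos⁴A - sin⁴A = cos(2A) (using Factoring + double angle)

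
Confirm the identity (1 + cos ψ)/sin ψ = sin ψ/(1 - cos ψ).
RHS = sin ψ(1 + cos ψ) / ((1 - cos ψ)(1 + cos ψ)) = sin ψ(1 + cos ψ) / (1 - cos²ψ) = sin ψ(1 + cos ψ) / sin²ψ = (1 + cos ψ)/sin ψ = LHS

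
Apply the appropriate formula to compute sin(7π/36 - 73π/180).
sin(7π/36 - 73π/180) = sin 7π/36 cos 73π/180 - cos 7π/36 sin 73π/180 = -0.6157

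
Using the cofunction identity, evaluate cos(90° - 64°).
cos(90° - 64°) = sin(64°) = 0.8988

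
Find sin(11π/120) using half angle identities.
sin(11π/120) = √((1 - cos 11π/60)/2) = 0.284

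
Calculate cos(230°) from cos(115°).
cos(230°) = cos²115° - sin²115° = -0.6428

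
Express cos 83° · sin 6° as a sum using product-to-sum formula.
cos 83° sin 6° = (1/2)[sin(83°+6°) - sin(83°-6°)]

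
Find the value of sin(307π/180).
sin(307π/180) = -0.7986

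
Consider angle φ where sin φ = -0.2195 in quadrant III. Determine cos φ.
cos φ = ±√(1 - sin²φ) = -0.9756 (negative in QIII)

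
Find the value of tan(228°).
tan(228°) = 1.111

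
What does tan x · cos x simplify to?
tan x · cos x = sin x (using Quotient identity)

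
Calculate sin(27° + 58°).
sin(27° + 58°) = sin 27° cos 58° + cos 27° sin 58° = 0.9962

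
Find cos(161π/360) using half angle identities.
cos(161π/360) = √((1 + cos 161π/180)/2) = 0.165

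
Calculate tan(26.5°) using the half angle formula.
tan(26.5°) = sin 53° / (1 + cos 53°) = 0.4986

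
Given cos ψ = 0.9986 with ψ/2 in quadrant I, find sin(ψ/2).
sin(ψ/2) = ±√((1 - cos ψ)/2); positive since ψ/2 ∈ QI, so sin(ψ/2) = 0.02646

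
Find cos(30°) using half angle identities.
cos(30°) = √((1 + cos 60°)/2) = √3/2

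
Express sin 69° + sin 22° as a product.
sin 69° + sin 22° = 2 sin(45.5°) cos(23.5°)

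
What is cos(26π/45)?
cos(26π/45) = -0.2419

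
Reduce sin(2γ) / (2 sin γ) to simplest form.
sin(2γ) / (2 sin γ) = cos γ (using Double angle)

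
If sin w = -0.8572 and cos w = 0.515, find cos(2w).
cos(2w) = cos²w - sin²w = -0.4696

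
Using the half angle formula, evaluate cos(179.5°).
cos(179.5°) = -√((1 + cos 359°)/2) = -1.0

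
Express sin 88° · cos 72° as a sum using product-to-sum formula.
sin 88° cos 72° = (1/2)[sin(88°+72°) + sin(88°-72°)]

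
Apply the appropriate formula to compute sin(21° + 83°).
sin(21° + 83°) = sin 21° cos 83° + cos 21° sin 83° = 0.9703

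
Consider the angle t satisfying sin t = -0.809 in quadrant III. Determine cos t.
cos t = ±√(1 - sin²t) = -0.5878 (negative in QIII)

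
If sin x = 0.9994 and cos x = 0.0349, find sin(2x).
sin(2x) = 2 sin x cos x = 0.06976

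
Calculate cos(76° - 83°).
cos(76° - 83°) = cos 76° cos 83° + sin 76° sin 83° = 0.9925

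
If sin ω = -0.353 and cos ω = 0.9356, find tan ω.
tan ω = sin ω / cos ω = -0.3773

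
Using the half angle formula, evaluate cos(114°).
cos(114°) = -√((1 + cos 228°)/2) = -0.4067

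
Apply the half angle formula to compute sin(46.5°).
sin(46.5°) = √((1 - cos 93°)/2) = 0.7254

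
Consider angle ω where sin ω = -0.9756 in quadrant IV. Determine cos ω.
cos ω = √(1 - sin²ω) = 0.2196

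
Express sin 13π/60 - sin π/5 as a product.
sin 13π/60 - sin π/5 = 2 cos(5π/24) sin(π/120)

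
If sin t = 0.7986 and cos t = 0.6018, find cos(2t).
cos(2t) = cos²t - sin²t = -0.2756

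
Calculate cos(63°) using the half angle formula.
cos(63°) = √((1 + cos 126°)/2) = 0.454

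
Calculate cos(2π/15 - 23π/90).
cos(2π/15 - 23π/90) = cos 2π/15 cos 23π/90 + sin 2π/15 sin 23π/90 = 0.9272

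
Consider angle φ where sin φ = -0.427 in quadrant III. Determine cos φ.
cos φ = ±√(1 - sin²φ) = -0.9043 (negative in QIII)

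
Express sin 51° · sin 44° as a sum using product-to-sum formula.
sin 51° sin 44° = (1/2)[cos(51°-44°) - cos(51°+44°)]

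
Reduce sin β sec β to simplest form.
sin β sec β = tan β (using Reciprocal + quotient)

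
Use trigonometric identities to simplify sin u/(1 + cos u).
sin u/(1 + cos u) = tan(u/2) (using Half angle)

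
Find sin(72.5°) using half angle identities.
sin(72.5°) = √((1 - cos 145°)/2) = 0.9537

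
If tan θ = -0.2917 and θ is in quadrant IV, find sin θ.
sin θ = -0.28 (using tan²θ + 1 = sec²θ)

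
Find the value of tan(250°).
tan(250°) = 2.747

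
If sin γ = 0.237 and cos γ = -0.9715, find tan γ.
tan γ = sin γ / cos γ = -0.244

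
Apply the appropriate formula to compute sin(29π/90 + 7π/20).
sin(29π/90 + 7π/20) = sin 29π/90 cos 7π/20 + cos 29π/90 sin 7π/20 = 0.8572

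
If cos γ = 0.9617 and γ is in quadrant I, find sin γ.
sin γ = 0.2741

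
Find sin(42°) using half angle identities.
sin(42°) = √((1 - cos 84°)/2) = 0.6691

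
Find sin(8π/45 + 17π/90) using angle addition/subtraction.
sin(8π/45 + 17π/90) = sin 8π/45 cos 17π/90 + cos 8π/45 sin 17π/90 = 0.9135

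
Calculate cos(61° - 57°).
cos(61° - 57°) = cos 61° cos 57° + sin 61° sin 57° = 0.9976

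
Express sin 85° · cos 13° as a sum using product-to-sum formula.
sin 85° cos 13° = (1/2)[sin(85°+13°) + sin(85°-13°)]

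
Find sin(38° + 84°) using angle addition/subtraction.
sin(38° + 84°) = sin 38° cos 84° + cos 38° sin 84° = 0.848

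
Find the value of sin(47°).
sin(47°) = 0.7314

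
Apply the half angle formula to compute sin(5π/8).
sin(5π/8) = √((1 - cos 5π/4)/2) = √(2+√2)/2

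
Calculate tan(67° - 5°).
tan(67° - 5°) = (tan 67° - tan 5°)/(1 + tan 67° tan 5°) = 1.881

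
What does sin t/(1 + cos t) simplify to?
sin t/(1 + cos t) = tan(t/2) (using Half angle)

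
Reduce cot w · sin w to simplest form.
cot w · sin w = cos w (using Quotient identity)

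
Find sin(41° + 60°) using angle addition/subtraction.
sin(41° + 60°) = sin 41° cos 60° + cos 41° sin 60° = 0.9816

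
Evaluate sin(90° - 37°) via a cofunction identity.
sin(90° - 37°) = cos(37°) = 0.7986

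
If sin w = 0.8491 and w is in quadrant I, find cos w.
cos w = 0.5282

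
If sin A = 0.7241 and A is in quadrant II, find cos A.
cos A = -0.6897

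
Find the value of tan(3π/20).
tan(3π/20) = 0.5095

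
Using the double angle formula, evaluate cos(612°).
cos(612°) = cos²306° - sin²306° = -0.309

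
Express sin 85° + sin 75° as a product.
sin 85° + sin 75° = 2 sin(80°) cos(5°)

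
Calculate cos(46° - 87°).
cos(46° - 87°) = cos 46° cos 87° + sin 46° sin 87° = 0.7547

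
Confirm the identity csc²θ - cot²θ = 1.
LHS = 1/sin²θ - cos²θ/sin²θ = (1 - cos²θ)/sin²θ = sin²θ/sin²θ = 1 = RHS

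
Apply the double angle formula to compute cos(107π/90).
cos(107π/90) = cos²107π/180 - sin²107π/180 = -0.829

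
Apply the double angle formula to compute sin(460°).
sin(460°) = 2 sin 230° cos 230° = 0.9848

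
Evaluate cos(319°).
cos(319°) = 0.7547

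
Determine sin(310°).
sin(310°) = -0.766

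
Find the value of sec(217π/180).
sec(217π/180) = -1.252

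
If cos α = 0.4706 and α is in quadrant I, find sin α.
sin α = 0.8823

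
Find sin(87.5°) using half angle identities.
sin(87.5°) = √((1 - cos 175°)/2) = 0.999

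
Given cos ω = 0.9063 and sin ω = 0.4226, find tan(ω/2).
tan(ω/2) = sin ω / (1 + cos ω) = 0.2217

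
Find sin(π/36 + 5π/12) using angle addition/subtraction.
sin(π/36 + 5π/12) = sin π/36 cos 5π/12 + cos π/36 sin 5π/12 = 0.9848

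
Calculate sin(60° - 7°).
sin(60° - 7°) = sin 60° cos 7° - cos 60° sin 7° = 0.7986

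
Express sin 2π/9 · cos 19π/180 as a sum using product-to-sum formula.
sin 2π/9 cos 19π/180 = (1/2)[sin(2π/9+19π/180) + sin(2π/9-19π/180)]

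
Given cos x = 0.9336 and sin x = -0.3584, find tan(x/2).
tan(x/2) = sin x / (1 + cos x) = -0.1854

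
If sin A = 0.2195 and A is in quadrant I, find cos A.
cos A = 0.9756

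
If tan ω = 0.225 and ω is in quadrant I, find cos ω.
cos ω = 0.9756 (using tan²ω + 1 = sec²ω)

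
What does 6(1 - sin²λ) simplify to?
6(1 - sin²λ) = 6(cos²λ) (using Pythagorean identity)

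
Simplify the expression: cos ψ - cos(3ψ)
cos ψ - cos(3ψ) = 2 sin(2ψ) sin ψ (using Sum-to-product)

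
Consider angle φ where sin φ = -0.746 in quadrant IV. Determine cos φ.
cos φ = √(1 - sin²φ) = 0.6659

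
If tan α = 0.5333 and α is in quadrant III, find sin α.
sin α = -0.4706 (using tan²α + 1 = sec²α)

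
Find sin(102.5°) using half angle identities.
sin(102.5°) = √((1 - cos 205°)/2) = 0.9763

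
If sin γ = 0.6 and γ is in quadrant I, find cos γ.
cos γ = 0.8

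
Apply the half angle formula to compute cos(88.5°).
cos(88.5°) = √((1 + cos 177°)/2) = 0.02618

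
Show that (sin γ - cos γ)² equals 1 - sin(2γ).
LHS = sin²γ - 2 sin γ cos γ + cos²γ = (sin²γ + cos²γ) - 2 sin γ cos γ = 1 - sin(2γ) = RHS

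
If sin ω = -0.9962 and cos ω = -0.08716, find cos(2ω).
cos(2ω) = cos²ω - sin²ω = -0.9848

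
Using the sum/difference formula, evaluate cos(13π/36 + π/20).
cos(13π/36 + π/20) = cos 13π/36 cos π/20 - sin 13π/36 sin π/20 = 0.2756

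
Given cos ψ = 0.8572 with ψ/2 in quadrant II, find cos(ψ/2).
cos(ψ/2) = ±√((1 + cos ψ)/2); negative since ψ/2 ∈ QII, so cos(ψ/2) = -0.9636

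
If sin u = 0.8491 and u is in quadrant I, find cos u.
cos u = 0.5282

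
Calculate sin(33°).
sin(33°) = 0.5446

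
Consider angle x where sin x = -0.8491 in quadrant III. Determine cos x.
cos x = ±√(1 - sin²x) = -0.5282 (negative in QIII)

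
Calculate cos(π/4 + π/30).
cos(π/4 + π/30) = cos π/4 cos π/30 - sin π/4 sin π/30 = 0.6293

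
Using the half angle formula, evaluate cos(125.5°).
cos(125.5°) = -√((1 + cos 251°)/2) = -0.5807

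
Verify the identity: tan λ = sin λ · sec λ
RHS = sin λ · (1/cos λ) = sin λ/cos λ = tan λ = LHS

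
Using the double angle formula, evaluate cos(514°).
cos(514°) = cos²257° - sin²257° = -0.8988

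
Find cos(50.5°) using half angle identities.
cos(50.5°) = √((1 + cos 101°)/2) = 0.6361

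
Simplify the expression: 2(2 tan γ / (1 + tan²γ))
2(2 tan γ / (1 + tan²γ)) = 2(sin(2γ)) (using Double angle)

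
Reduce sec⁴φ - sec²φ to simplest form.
sec⁴φ - sec²φ = tan⁴φ + tan²φ (using Pythagorean)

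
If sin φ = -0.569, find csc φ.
csc φ = 1/sin φ = -1.757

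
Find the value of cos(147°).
cos(147°) = -0.8387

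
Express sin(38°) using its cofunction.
sin(38°) = cos(90° - 38°) = cos(52°)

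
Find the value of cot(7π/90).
cot(7π/90) = 4.011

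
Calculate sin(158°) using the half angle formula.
sin(158°) = √((1 - cos 316°)/2) = 0.3746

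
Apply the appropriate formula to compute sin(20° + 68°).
sin(20° + 68°) = sin 20° cos 68° + cos 20° sin 68° = 0.9994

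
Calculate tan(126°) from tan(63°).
tan(126°) = 2 tan 63° / (1 - tan²63°) = -1.376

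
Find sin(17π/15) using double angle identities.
sin(17π/15) = 2 sin 17π/30 cos 17π/30 = -0.4067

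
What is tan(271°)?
tan(271°) = -57.29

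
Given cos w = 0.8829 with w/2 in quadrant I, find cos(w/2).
cos(w/2) = ±√((1 + cos w)/2); positive since w/2 ∈ QI, so cos(w/2) = 0.9703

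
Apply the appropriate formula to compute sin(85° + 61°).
sin(85° + 61°) = sin 85° cos 61° + cos 85° sin 61° = 0.5592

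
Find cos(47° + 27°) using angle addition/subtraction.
cos(47° + 27°) = cos 47° cos 27° - sin 47° sin 27° = 0.2756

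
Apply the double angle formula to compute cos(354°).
cos(354°) = cos²177° - sin²177° = 0.9945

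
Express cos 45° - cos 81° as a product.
cos 45° - cos 81° = -2 sin(63°) sin(-18°)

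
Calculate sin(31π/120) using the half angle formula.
sin(31π/120) = √((1 - cos 31π/60)/2) = 0.7254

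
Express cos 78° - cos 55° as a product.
cos 78° - cos 55° = -2 sin(66.5°) sin(11.5°)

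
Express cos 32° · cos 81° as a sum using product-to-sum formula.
cos 32° cos 81° = (1/2)[cos(32°-81°) + cos(32°+81°)]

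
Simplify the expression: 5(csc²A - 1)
5(csc²A - 1) = 5(cot²A) (using Pythagorean identity)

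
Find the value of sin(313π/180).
sin(313π/180) = -0.7314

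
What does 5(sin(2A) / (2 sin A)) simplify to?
5(sin(2A) / (2 sin A)) = 5(cos A) (using Double angle)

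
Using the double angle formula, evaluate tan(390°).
tan(390°) = 2 tan 195° / (1 - tan²195°) = √3/3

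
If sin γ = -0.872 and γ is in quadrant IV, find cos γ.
cos γ = 0.4895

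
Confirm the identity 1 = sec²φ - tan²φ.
RHS = 1/cos²φ - sin²φ/cos²φ = (1 - sin²φ)/cos²φ = cos²φ/cos²φ = 1 = LHS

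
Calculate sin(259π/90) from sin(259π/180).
sin(259π/90) = 2 sin 259π/180 cos 259π/180 = 0.3746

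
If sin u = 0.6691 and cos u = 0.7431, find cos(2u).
cos(2u) = cos²u - sin²u = 0.1045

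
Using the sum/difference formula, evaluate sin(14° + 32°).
sin(14° + 32°) = sin 14° cos 32° + cos 14° sin 32° = 0.7193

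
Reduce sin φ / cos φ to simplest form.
sin φ / cos φ = tan φ (using Quotient identity)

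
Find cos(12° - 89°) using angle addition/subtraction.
cos(12° - 89°) = cos 12° cos 89° + sin 12° sin 89° = 0.225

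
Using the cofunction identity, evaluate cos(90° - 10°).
cos(90° - 10°) = sin(10°) = 0.1736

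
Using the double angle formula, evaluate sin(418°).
sin(418°) = 2 sin 209° cos 209° = 0.848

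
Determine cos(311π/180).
cos(311π/180) = 0.6561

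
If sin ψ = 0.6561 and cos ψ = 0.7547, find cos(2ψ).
cos(2ψ) = cos²ψ - sin²ψ = 0.1391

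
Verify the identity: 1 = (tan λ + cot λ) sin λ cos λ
RHS = (sin λ/cos λ + cos λ/sin λ) sin λ cos λ = ((sin²λ + cos²λ)/(sin λ cos λ)) · sin λ cos λ = sin²λ + cos²λ = 1 = LHS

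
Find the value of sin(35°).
sin(35°) = 0.5736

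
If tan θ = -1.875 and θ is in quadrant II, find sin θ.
sin θ = 0.8824 (using tan²θ + 1 = sec²θ)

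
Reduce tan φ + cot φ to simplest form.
tan φ + cot φ = sec φ csc φ (using Quotient identities)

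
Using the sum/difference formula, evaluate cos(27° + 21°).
cos(27° + 21°) = cos 27° cos 21° - sin 27° sin 21° = 0.6691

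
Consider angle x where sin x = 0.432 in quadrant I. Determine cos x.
cos x = √(1 - sin²x) = 0.9019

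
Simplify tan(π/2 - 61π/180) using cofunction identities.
tan(π/2 - 61π/180) = cot(61π/180)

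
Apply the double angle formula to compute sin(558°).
sin(558°) = 2 sin 279° cos 279° = -0.309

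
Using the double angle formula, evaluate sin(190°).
sin(190°) = 2 sin 95° cos 95° = -0.1736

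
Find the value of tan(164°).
tan(164°) = -0.2867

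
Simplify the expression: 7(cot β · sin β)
7(cot β · sin β) = 7(cos β) (using Quotient identity)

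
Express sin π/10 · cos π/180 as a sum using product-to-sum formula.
sin π/10 cos π/180 = (1/2)[sin(π/10+π/180) + sin(π/10-π/180)]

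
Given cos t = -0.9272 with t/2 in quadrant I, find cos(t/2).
cos(t/2) = ±√((1 + cos t)/2); positive since t/2 ∈ QI, so cos(t/2) = 0.1908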